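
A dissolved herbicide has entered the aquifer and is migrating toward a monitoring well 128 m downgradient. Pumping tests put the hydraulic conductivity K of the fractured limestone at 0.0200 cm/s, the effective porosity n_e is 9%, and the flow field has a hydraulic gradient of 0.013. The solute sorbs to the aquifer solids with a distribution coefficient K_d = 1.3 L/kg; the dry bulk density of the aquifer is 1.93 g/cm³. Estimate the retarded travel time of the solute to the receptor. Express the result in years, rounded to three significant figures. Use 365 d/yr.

K = 0.0200 cm/s × 864 = 17.28 m/d
q = Ki = 17.28 × 0.013 = 0.2246 m/d
v_s = q/n_e = 0.2246/0.09 = 2.496 m/d
Retardation R = 1 + ρ_b·K_d/n = 1 + 1.93×1.3/0.09 = 28.88
Contaminant velocity v_c = v/R = 2.496/28.88 = 0.08643 m/d
t = L/v_c = 128/0.08643 = 1481 d
   = 1481/365 = 4.06 yr

4.06 years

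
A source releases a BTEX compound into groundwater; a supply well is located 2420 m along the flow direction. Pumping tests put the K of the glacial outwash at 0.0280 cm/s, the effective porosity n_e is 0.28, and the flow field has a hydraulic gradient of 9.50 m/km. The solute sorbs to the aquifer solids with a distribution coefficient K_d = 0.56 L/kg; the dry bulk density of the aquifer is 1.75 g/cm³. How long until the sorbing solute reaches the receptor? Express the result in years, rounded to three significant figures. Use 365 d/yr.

36.3 years

K = 0.0280 cm/s × 864 = 24.19 m/d
Specific discharge q = 24.19 × 0.0095 = 0.2298 m/d
v_s = q/n_e = 0.2298/0.28 = 0.8208 m/d
Retardation R = 1 + ρ_b·K_d/n = 1 + 1.75×0.56/0.28 = 4.500
Contaminant velocity v_c = v/R = 0.8208/4.500 = 0.1824 m/d
t = L/v_c = 2420/0.1824 = 13270 d
   = 13270/365 = 36.3 yr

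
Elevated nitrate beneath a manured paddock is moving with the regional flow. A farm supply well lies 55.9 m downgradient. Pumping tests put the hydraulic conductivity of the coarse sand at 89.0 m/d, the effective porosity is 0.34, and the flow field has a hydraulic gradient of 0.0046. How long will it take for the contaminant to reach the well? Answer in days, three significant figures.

46.4 days

q = Ki = 89.0 × 0.0046 = 0.4094 m/d
Seepage velocity v = q / n = 0.4094 / 0.34 = 1.204 m/d
t = L / v = 55.9 / 1.204 = 46.42 d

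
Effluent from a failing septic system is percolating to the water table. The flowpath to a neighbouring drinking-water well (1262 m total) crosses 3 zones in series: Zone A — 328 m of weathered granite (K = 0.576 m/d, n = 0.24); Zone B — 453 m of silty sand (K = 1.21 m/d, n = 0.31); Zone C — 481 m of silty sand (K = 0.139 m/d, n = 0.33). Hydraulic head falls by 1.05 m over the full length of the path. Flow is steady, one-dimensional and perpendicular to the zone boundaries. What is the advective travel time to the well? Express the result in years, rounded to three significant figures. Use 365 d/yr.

4340 years

Steady 1-D flow in series ⇒ the Darcy flux q is identical in every zone and the zone head losses add (resistances L/K in series).
Σ(L/K) = 328/0.576 + 453/1.21 + 481/0.139 = 569.4 + 374.4 + 3460 = 4404 d
q = ΔH / Σ(L/K) = 1.05 / 4404 = 2.384e-4 m/d (same in every zone)
Zone A: v = q/n = 2.384e-4/0.24 = 9.934e-4 m/d → t_A = 328/9.934e-4 = 330200 d
Zone B: v = q/n = 2.384e-4/0.31 = 7.691e-4 m/d → t_B = 453/7.691e-4 = 589000 d
Zone C: v = q/n = 2.384e-4/0.33 = 7.224e-4 m/d → t_C = 481/7.224e-4 = 665800 d
Total t = 330200 + 589000 + 665800 = 1.585e6 d
   = 1.585e6 / 365 = 4340 yr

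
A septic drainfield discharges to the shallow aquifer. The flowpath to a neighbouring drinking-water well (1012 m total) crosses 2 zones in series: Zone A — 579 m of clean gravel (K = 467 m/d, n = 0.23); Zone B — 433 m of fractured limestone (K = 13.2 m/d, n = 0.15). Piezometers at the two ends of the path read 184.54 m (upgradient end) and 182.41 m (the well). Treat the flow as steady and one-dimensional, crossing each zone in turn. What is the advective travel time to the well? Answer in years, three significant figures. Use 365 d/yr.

8.68 years

Total head drop ΔH = 184.54 − 182.41 = 2.13 m
Steady 1-D flow in series ⇒ the Darcy flux q is identical in every zone and the zone head losses add (resistances L/K in series).
Σ(L/K) = 579/467 + 433/13.2 = 1.240 + 32.80 = 34.04 d
q = ΔH / Σ(L/K) = 2.13 / 34.04 = 0.06257 m/d (same in every zone)
Zone A: v = q/n = 0.06257/0.23 = 0.2720 m/d → t_A = 579/0.2720 = 2128 d
Zone B: v = q/n = 0.06257/0.15 = 0.4171 m/d → t_B = 433/0.4171 = 1038 d
Total t = 2128 + 1038 = 3166 d
   = 3166 / 365 = 8.68 yr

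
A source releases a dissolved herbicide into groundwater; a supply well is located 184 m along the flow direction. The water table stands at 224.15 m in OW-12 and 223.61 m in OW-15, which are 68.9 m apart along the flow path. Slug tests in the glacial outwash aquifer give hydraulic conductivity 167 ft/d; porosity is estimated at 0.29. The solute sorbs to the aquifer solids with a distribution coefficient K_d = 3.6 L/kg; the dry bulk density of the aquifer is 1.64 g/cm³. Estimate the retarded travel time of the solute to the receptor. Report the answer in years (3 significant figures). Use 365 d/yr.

7.83 years

Hydraulic gradient i = (224.15 − 223.61) / 68.9 = 0.54 / 68.9 = 0.007837
K = 167 ft/d × 0.3048 = 50.90 m/d
Specific discharge q = 50.90 × 0.007837 = 0.3989 m/d
v_s = q/n_e = 0.3989/0.29 = 1.376 m/d
Retardation R = 1 + ρ_b·K_d/n = 1 + 1.64×3.6/0.29 = 21.36
Contaminant velocity v_c = v/R = 1.376/21.36 = 0.06441 m/d
t = L/v_c = 184/0.06441 = 2857 d
   = 2857/365 = 7.83 yr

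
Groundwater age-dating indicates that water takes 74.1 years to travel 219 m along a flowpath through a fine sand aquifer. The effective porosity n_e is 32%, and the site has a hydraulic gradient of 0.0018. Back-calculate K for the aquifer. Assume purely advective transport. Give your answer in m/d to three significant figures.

t = 74.1 years = 27050 d
v = L / t = 219 / 27050 = 0.008097 m/d
K = v · n / i = 0.008097 × 0.32 / 0.0018 = 1.44 m/d

1.44 m/d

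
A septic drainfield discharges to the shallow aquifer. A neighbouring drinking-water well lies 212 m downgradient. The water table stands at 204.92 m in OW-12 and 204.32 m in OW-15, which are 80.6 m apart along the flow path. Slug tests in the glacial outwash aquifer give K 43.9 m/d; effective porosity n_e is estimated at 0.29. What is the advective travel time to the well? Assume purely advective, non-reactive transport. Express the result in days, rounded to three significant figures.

188 days

Hydraulic gradient i = (204.92 − 204.32) / 80.6 = 0.60 / 80.6 = 0.007444
Darcy flux q = K·i = 43.9 × 0.007444 = 0.3268 m/d
Seepage velocity v = q / n = 0.3268 / 0.29 = 1.127 m/d
t = L / v = 212 / 1.127 = 188.1 d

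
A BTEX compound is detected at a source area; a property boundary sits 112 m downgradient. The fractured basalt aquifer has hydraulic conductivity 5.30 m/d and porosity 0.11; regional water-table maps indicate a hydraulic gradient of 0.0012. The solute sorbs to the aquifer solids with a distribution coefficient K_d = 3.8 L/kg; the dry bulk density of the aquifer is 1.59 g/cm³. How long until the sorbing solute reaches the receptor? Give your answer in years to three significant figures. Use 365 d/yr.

297 years

Darcy flux q = K·i = 5.30 × 0.0012 = 0.006360 m/d
Seepage velocity v = q / n = 0.006360 / 0.11 = 0.05782 m/d
Retardation R = 1 + ρ_b·K_d/n = 1 + 1.59×3.8/0.11 = 55.93
Contaminant velocity v_c = v/R = 0.05782/55.93 = 0.001034 m/d
t = L/v_c = 112/0.001034 = 108300 d
   = 108300/365 = 297 yr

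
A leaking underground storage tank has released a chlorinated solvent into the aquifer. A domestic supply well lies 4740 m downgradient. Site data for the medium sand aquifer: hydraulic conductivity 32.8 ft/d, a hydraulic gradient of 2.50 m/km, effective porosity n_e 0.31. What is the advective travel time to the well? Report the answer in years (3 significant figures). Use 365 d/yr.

K = 32.8 ft/d × 0.3048 = 9.997 m/d
q = Ki = 9.997 × 0.0025 = 0.02499 m/d
Seepage velocity v = q / n = 0.02499 / 0.31 = 0.08062 m/d
t = L / v = 4740 / 0.08062 = 58790 d
   = 58790 / 365 = 161 yr

161 years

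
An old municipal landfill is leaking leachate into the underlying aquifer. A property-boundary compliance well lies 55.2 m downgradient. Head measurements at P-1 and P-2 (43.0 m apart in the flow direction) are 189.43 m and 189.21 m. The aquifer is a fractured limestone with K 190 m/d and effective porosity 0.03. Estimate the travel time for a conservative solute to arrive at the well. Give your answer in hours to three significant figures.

40.9 hours

Hydraulic gradient i = (189.43 − 189.21) / 43.0 = 0.22 / 43.0 = 0.005116
q = Ki = 190 × 0.005116 = 0.9721 m/d
v = Ki/n = 190·0.005116/0.03 = 32.40 m/d
t = L / v = 55.2 / 32.40 = 1.704 d
   = 1.704 × 24 = 40.9 h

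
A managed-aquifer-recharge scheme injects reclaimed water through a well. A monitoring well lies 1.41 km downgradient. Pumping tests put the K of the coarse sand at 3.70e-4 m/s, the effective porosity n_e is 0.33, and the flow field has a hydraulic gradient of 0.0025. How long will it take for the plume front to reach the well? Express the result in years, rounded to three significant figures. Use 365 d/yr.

K = 3.70e-4 m/s × 86400 s/d = 31.97 m/d
Darcy flux q = K·i = 31.97 × 0.0025 = 0.07992 m/d
Average linear velocity = 0.07992 / 0.33 = 0.2422 m/d
L = 1.41 km = 1410 m
t = L / v = 1410 / 0.2422 = 5822 d
   = 5822 / 365 = 16.0 yr

16.0 years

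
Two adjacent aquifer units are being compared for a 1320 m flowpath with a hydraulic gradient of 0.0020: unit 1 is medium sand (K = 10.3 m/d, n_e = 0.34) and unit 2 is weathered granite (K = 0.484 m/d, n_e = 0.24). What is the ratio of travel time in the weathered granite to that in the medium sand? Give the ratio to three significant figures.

Unit 1 (medium sand): v = 10.3×0.0020/0.34 = 0.06059 m/d, t = 1320/0.06059 = 21790 d
Unit 2 (weathered granite): v = 0.484×0.0020/0.24 = 0.004033 m/d, t = 1320/0.004033 = 327300 d
t(weathered granite) / t(medium sand) = 327300/21790 = 15.0

15.0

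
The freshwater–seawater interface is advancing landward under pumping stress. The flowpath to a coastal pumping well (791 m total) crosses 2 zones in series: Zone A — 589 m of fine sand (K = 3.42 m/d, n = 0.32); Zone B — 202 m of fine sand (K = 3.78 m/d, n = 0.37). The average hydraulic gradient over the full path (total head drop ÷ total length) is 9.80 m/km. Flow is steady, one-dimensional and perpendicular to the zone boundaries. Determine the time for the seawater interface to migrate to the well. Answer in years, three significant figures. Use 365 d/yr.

Steady 1-D flow in series ⇒ the Darcy flux q is identical in every zone and the zone head losses add (resistances L/K in series).
Σ(L/K) = 589/3.42 + 202/3.78 = 172.2 + 53.44 = 225.7 d
K_eq = L_total / Σ(L/K) = 791 / 225.7 = 3.505 m/d
q = K_eq · i = 3.505 × 0.0098 = 0.03435 m/d (same in every zone)
Zone A: v = q/n = 0.03435/0.32 = 0.1073 m/d → t_A = 589/0.1073 = 5487 d
Zone B: v = q/n = 0.03435/0.37 = 0.09284 m/d → t_B = 202/0.09284 = 2176 d
Total t = 5487 + 2176 = 7663 d
   = 7663 / 365 = 21.0 yr

21.0 years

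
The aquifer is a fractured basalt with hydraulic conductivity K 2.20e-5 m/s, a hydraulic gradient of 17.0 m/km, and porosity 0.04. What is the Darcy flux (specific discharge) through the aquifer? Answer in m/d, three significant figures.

K = 2.20e-5 m/s × 86400 s/d = 1.901 m/d
q = Ki = 1.901 × 0.017 = 0.03231 m/d

0.0323 m/d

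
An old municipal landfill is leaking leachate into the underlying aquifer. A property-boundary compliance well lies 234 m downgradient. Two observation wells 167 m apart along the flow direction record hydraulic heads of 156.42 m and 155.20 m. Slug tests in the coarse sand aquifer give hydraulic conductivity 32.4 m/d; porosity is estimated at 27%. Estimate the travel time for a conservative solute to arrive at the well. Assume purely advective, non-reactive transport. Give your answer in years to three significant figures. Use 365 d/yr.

0.731 years

Hydraulic gradient i = (156.42 − 155.20) / 167 = 1.22 / 167 = 0.007305
Darcy flux q = K·i = 32.4 × 0.007305 = 0.2367 m/d
v_s = q/n_e = 0.2367/0.27 = 0.8766 m/d
t = L / v = 234 / 0.8766 = 266.9 d
   = 266.9 / 365 = 0.731 yr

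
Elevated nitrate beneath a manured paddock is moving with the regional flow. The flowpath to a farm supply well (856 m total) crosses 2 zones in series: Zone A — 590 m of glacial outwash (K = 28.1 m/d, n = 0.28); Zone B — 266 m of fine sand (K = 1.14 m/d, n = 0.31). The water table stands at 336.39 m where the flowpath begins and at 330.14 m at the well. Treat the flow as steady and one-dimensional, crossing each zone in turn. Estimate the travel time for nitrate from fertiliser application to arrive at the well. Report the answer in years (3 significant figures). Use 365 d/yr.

27.6 years

Total head drop ΔH = 336.39 − 330.14 = 6.25 m
Continuity: the same q passes through each zone, so ΔH = q·Σ(L_j/K_j) — the zones act as resistances in series.
Σ(L/K) = 590/28.1 + 266/1.14 = 21.00 + 233.3 = 254.3 d
q = ΔH / Σ(L/K) = 6.25 / 254.3 = 0.02457 m/d (same in every zone)
Zone A: v = q/n = 0.02457/0.28 = 0.08777 m/d → t_A = 590/0.08777 = 6722 d
Zone B: v = q/n = 0.02457/0.31 = 0.07927 m/d → t_B = 266/0.07927 = 3356 d
Total t = 6722 + 3356 = 10080 d
   = 10080 / 365 = 27.6 yr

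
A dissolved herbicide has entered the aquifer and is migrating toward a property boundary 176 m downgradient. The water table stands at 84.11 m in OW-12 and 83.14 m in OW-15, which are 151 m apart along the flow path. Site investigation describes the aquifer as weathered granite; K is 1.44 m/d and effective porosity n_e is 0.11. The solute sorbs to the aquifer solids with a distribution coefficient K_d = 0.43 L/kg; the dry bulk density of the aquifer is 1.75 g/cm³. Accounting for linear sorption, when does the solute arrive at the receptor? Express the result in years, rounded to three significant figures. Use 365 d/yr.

Hydraulic gradient i = (84.11 − 83.14) / 151 = 0.97 / 151 = 0.006424
Darcy flux q = K·i = 1.44 × 0.006424 = 0.009250 m/d
Seepage velocity v = q / n = 0.009250 / 0.11 = 0.08409 m/d
Retardation R = 1 + ρ_b·K_d/n = 1 + 1.75×0.43/0.11 = 7.841
Contaminant velocity v_c = v/R = 0.08409/7.841 = 0.01073 m/d
t = L/v_c = 176/0.01073 = 16410 d
   = 16410/365 = 45.0 yr

45.0 years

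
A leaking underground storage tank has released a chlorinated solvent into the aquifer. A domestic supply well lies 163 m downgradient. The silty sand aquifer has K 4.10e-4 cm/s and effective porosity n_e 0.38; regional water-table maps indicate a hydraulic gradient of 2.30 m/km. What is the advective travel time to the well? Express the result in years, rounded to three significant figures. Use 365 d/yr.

208 years

K = 4.10e-4 cm/s × 864 = 0.3542 m/d
q = Ki = 0.3542 × 0.0023 = 8.148e-4 m/d
v_s = q/n_e = 8.148e-4/0.38 = 0.002144 m/d
t = L / v = 163 / 0.002144 = 76020 d
   = 76020 / 365 = 208 yr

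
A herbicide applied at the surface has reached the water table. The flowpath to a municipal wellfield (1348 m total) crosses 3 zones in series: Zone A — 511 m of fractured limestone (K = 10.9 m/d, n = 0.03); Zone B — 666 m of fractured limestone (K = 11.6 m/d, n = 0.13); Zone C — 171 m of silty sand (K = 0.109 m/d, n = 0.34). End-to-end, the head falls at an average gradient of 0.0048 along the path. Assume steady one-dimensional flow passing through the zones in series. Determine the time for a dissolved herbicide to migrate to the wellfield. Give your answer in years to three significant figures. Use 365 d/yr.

Continuity: the same q passes through each zone, so ΔH = q·Σ(L_j/K_j) — the zones act as resistances in series.
Σ(L/K) = 511/10.9 + 666/11.6 + 171/0.109 = 46.88 + 57.41 + 1569 = 1673 d
K_eq = L_total / Σ(L/K) = 1348 / 1673 = 0.8057 m/d
q = K_eq · i = 0.8057 × 0.0048 = 0.003867 m/d (same in every zone)
Zone A: v = q/n = 0.003867/0.03 = 0.1289 m/d → t_A = 511/0.1289 = 3964 d
Zone B: v = q/n = 0.003867/0.13 = 0.02975 m/d → t_B = 666/0.02975 = 22390 d
Zone C: v = q/n = 0.003867/0.34 = 0.01137 m/d → t_C = 171/0.01137 = 15030 d
Total t = 3964 + 22390 + 15030 = 41390 d
   = 41390 / 365 = 113 yr

113 years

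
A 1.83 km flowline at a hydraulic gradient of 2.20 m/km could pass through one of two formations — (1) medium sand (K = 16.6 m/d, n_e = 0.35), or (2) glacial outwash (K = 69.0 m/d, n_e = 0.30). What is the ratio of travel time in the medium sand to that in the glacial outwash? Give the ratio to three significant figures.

4.85

Unit 1 (medium sand): v = 16.6×0.0022/0.35 = 0.1043 m/d, t = 1830/0.1043 = 17540 d
Unit 2 (glacial outwash): v = 69.0×0.0022/0.30 = 0.5060 m/d, t = 1830/0.5060 = 3617 d
t(medium sand) / t(glacial outwash) = 17540/3617 = 4.85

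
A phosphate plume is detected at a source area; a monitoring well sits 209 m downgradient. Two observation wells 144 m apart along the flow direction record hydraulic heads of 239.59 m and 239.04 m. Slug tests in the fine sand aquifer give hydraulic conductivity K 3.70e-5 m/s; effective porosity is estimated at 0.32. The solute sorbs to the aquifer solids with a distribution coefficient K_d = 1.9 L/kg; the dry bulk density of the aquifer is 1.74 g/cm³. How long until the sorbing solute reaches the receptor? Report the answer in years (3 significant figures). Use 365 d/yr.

170 years

Hydraulic gradient i = (239.59 − 239.04) / 144 = 0.55 / 144 = 0.003819
K = 3.70e-5 m/s × 86400 s/d = 3.197 m/d
Darcy flux q = K·i = 3.197 × 0.003819 = 0.01221 m/d
Average linear velocity = 0.01221 / 0.32 = 0.03816 m/d
Retardation R = 1 + ρ_b·K_d/n = 1 + 1.74×1.9/0.32 = 11.33
Contaminant velocity v_c = v/R = 0.03816/11.33 = 0.003367 m/d
t = L/v_c = 209/0.003367 = 62070 d
   = 62070/365 = 170 yr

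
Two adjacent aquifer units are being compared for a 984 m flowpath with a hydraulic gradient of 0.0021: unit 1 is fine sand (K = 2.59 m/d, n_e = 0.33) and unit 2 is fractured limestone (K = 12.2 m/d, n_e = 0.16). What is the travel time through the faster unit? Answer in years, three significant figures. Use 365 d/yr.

Unit 1 (fine sand): v = 2.59×0.0021/0.33 = 0.01648 m/d, t = 984/0.01648 = 59700 d
Unit 2 (fractured limestone): v = 12.2×0.0021/0.16 = 0.1601 m/d, t = 984/0.1601 = 6145 d
Faster: 6145 d / 365 = 16.8 yr

16.8 years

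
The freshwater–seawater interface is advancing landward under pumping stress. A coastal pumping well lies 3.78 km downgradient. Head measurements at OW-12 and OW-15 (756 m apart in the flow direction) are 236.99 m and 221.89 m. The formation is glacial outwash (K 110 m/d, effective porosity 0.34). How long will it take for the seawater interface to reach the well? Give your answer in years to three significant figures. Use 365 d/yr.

Hydraulic gradient i = (236.99 − 221.89) / 756 = 15.10 / 756 = 0.01997
Specific discharge q = 110 × 0.01997 = 2.197 m/d
v = Ki/n = 110·0.01997/0.34 = 6.462 m/d
L = 3.78 km = 3780 m
t = L / v = 3780 / 6.462 = 585.0 d
   = 585.0 / 365 = 1.60 yr

1.60 years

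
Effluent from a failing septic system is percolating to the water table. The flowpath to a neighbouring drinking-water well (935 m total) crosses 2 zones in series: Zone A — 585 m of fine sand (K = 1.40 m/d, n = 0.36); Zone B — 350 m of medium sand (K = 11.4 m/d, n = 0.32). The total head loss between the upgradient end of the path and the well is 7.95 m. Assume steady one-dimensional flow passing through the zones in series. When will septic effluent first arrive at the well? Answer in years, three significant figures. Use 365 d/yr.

49.9 years

Continuity: the same q passes through each zone, so ΔH = q·Σ(L_j/K_j) — the zones act as resistances in series.
Σ(L/K) = 585/1.40 + 350/11.4 = 417.9 + 30.70 = 448.6 d
q = ΔH / Σ(L/K) = 7.95 / 448.6 = 0.01772 m/d (same in every zone)
Zone A: v = q/n = 0.01772/0.36 = 0.04923 m/d → t_A = 585/0.04923 = 11880 d
Zone B: v = q/n = 0.01772/0.32 = 0.05539 m/d → t_B = 350/0.05539 = 6319 d
Total t = 11880 + 6319 = 18200 d
   = 18200 / 365 = 49.9 yr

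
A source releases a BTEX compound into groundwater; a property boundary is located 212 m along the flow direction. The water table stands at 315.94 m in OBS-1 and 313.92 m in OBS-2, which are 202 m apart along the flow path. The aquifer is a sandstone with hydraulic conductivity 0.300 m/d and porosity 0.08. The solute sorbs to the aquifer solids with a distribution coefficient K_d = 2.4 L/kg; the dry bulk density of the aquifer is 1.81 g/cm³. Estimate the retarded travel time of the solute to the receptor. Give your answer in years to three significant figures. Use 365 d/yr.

Hydraulic gradient i = (315.94 − 313.92) / 202 = 2.02 / 202 = 0.01000
q = Ki = 0.300 × 0.01000 = 0.003000 m/d
Average linear velocity = 0.003000 / 0.08 = 0.03750 m/d
Retardation R = 1 + ρ_b·K_d/n = 1 + 1.81×2.4/0.08 = 55.30
Contaminant velocity v_c = v/R = 0.03750/55.30 = 6.781e-4 m/d
t = L/v_c = 212/6.781e-4 = 312600 d
   = 312600/365 = 857 yr

857 years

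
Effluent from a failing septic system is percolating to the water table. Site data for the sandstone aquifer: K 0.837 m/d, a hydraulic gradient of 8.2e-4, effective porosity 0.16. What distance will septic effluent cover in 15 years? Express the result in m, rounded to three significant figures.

Darcy flux q = K·i = 0.837 × 8.2e-4 = 6.863e-4 m/d
Seepage velocity v = q / n = 6.863e-4 / 0.16 = 0.004290 m/d
T = 15 yr × 365 = 5475 d
L = v × T = 0.004290 × 5475 = 23.49 m

23.5 m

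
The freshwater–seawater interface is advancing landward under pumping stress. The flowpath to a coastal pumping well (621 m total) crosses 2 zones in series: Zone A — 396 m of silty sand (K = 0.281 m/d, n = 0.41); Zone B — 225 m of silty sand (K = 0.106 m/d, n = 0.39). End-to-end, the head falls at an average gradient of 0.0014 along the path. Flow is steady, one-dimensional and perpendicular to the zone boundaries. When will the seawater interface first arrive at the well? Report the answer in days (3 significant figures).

Continuity: the same q passes through each zone, so ΔH = q·Σ(L_j/K_j) — the zones act as resistances in series.
Σ(L/K) = 396/0.281 + 225/0.106 = 1409 + 2123 = 3532 d
K_eq = L_total / Σ(L/K) = 621 / 3532 = 0.1758 m/d
q = K_eq · i = 0.1758 × 0.0014 = 2.462e-4 m/d (same in every zone)
Zone A: v = q/n = 2.462e-4/0.41 = 6.004e-4 m/d → t_A = 396/6.004e-4 = 659600 d
Zone B: v = q/n = 2.462e-4/0.39 = 6.312e-4 m/d → t_B = 225/6.312e-4 = 356500 d
Total t = 659600 + 356500 = 1.016e6 d

1.02e6 days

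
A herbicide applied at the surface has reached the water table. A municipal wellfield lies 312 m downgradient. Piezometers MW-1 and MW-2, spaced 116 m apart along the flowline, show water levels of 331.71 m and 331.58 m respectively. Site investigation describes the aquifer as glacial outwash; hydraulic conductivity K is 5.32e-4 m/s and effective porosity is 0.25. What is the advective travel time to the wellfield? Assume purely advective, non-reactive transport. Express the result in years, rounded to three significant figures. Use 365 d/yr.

Hydraulic gradient i = (331.71 − 331.58) / 116 = 0.13 / 116 = 0.001121
K = 5.32e-4 m/s × 86400 s/d = 45.96 m/d
Specific discharge q = 45.96 × 0.001121 = 0.05151 m/d
v_s = q/n_e = 0.05151/0.25 = 0.2060 m/d
t = L / v = 312 / 0.2060 = 1514 d
   = 1514 / 365 = 4.15 yr

4.15 years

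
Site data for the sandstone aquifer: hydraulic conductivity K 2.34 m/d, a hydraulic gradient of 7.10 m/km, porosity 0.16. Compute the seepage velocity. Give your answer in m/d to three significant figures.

Specific discharge q = 2.34 × 0.0071 = 0.01661 m/d
v = Ki/n = 2.34·0.0071/0.16 = 0.1038 m/d

0.104 m/d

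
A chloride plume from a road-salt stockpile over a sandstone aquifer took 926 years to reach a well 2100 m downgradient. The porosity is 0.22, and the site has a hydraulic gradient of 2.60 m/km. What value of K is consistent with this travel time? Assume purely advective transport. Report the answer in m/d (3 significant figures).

0.526 m/d

t = 926 years = 338000 d
v = L / t = 2100 / 338000 = 0.006213 m/d
K = v · n / i = 0.006213 × 0.22 / 0.0026 = 0.526 m/d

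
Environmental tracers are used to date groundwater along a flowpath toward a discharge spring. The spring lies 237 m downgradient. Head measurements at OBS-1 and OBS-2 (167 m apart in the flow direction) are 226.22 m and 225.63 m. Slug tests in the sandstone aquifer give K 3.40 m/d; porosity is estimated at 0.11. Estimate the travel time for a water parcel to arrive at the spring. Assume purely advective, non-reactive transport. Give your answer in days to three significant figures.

2170 days

Hydraulic gradient i = (226.22 − 225.63) / 167 = 0.59 / 167 = 0.003533
q = Ki = 3.40 × 0.003533 = 0.01201 m/d
v_s = q/n_e = 0.01201/0.11 = 0.1092 m/d
t = L / v = 237 / 0.1092 = 2170 d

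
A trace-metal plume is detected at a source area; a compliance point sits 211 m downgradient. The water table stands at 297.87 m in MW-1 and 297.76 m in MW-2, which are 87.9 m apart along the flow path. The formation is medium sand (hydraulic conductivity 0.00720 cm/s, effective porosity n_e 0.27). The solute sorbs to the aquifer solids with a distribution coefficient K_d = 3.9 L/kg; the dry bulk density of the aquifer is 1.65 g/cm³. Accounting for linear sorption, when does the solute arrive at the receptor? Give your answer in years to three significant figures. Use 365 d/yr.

Hydraulic gradient i = (297.87 − 297.76) / 87.9 = 0.11 / 87.9 = 0.001251
K = 0.00720 cm/s × 864 = 6.221 m/d
Specific discharge q = 6.221 × 0.001251 = 0.007785 m/d
Average linear velocity = 0.007785 / 0.27 = 0.02883 m/d
Retardation R = 1 + ρ_b·K_d/n = 1 + 1.65×3.9/0.27 = 24.83
Contaminant velocity v_c = v/R = 0.02883/24.83 = 0.001161 m/d
t = L/v_c = 211/0.001161 = 181700 d
   = 181700/365 = 498 yr

498 years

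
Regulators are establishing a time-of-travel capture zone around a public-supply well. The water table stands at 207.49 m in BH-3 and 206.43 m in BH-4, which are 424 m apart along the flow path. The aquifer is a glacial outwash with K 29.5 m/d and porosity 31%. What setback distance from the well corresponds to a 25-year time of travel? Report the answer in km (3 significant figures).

Hydraulic gradient i = (207.49 − 206.43) / 424 = 1.06 / 424 = 0.002500
Specific discharge q = 29.5 × 0.002500 = 0.07375 m/d
v_s = q/n_e = 0.07375/0.31 = 0.2379 m/d
T = 25 yr × 365 = 9125 d
L = v × T = 0.2379 × 9125 = 2171 m
   = 2.17 km

2.17 km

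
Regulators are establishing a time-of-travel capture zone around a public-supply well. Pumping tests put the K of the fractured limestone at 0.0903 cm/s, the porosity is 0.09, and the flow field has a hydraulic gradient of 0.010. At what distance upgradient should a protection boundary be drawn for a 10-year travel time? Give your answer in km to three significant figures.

K = 0.0903 cm/s × 864 = 78.02 m/d
Darcy flux q = K·i = 78.02 × 0.010 = 0.7802 m/d
v = Ki/n = 78.02·0.010/0.09 = 8.669 m/d
T = 10 yr × 365 = 3650 d
L = v × T = 8.669 × 3650 = 31640 m
   = 31.6 km

31.6 km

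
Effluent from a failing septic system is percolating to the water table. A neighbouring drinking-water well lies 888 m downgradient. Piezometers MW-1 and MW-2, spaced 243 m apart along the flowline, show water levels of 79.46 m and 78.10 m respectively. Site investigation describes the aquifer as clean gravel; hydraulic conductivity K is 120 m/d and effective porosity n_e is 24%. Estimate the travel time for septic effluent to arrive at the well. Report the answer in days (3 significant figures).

Hydraulic gradient i = (79.46 − 78.10) / 243 = 1.36 / 243 = 0.005597
q = Ki = 120 × 0.005597 = 0.6716 m/d
v = Ki/n = 120·0.005597/0.24 = 2.798 m/d
t = L / v = 888 / 2.798 = 317.3 d

317 days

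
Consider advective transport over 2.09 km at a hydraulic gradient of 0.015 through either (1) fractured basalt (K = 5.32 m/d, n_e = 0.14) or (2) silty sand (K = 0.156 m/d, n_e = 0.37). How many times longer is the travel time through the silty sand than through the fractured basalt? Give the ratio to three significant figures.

90.1

Unit 1 (fractured basalt): v = 5.32×0.015/0.14 = 0.5700 m/d, t = 2090/0.5700 = 3667 d
Unit 2 (silty sand): v = 0.156×0.015/0.37 = 0.006324 m/d, t = 2090/0.006324 = 330500 d
t(silty sand) / t(fractured basalt) = 330500/3667 = 90.1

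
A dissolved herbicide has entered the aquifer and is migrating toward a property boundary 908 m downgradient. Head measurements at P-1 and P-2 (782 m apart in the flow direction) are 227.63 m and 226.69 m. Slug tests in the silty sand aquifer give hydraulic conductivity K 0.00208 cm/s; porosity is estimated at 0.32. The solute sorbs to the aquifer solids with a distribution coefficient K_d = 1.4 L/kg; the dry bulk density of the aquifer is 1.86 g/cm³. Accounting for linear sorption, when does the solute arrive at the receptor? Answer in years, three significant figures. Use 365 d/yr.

Hydraulic gradient i = (227.63 − 226.69) / 782 = 0.94 / 782 = 0.001202
K = 0.00208 cm/s × 864 = 1.797 m/d
q = Ki = 1.797 × 0.001202 = 0.002160 m/d
v_s = q/n_e = 0.002160/0.32 = 0.006751 m/d
Retardation R = 1 + ρ_b·K_d/n = 1 + 1.86×1.4/0.32 = 9.138
Contaminant velocity v_c = v/R = 0.006751/9.138 = 7.388e-4 m/d
t = L/v_c = 908/7.388e-4 = 1.229e6 d
   = 1.229e6/365 = 3370 yr

3370 years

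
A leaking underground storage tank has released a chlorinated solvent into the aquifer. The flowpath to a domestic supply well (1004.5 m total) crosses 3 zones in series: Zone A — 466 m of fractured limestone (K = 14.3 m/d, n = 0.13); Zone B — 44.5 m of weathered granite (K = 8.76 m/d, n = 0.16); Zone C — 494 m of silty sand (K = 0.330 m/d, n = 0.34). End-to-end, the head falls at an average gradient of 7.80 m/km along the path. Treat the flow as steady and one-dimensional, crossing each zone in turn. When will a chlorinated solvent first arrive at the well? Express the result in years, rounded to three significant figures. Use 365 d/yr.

For zones in series the flux q is common to all zones; the equivalent conductivity is the harmonic (thickness-weighted) mean, K_eq = L_total / Σ(L_j/K_j).
Σ(L/K) = 466/14.3 + 44.5/8.76 + 494/0.330 = 32.59 + 5.080 + 1497 = 1535 d
K_eq = L_total / Σ(L/K) = 1004.5 / 1535 = 0.6546 m/d
q = K_eq · i = 0.6546 × 0.0078 = 0.005106 m/d (same in every zone)
Zone A: v = q/n = 0.005106/0.13 = 0.03927 m/d → t_A = 466/0.03927 = 11870 d
Zone B: v = q/n = 0.005106/0.16 = 0.03191 m/d → t_B = 44.5/0.03191 = 1395 d
Zone C: v = q/n = 0.005106/0.34 = 0.01502 m/d → t_C = 494/0.01502 = 32900 d
Total t = 11870 + 1395 + 32900 = 46160 d
   = 46160 / 365 = 126 yr

126 years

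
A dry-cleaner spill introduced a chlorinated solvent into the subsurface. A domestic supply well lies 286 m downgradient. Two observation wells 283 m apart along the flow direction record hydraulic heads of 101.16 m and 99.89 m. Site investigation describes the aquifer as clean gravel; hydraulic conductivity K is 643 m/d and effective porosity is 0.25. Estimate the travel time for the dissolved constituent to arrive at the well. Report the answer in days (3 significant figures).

Hydraulic gradient i = (101.16 − 99.89) / 283 = 1.27 / 283 = 0.004488
Specific discharge q = 643 × 0.004488 = 2.886 m/d
Average linear velocity = 2.886 / 0.25 = 11.54 m/d
t = L / v = 286 / 11.54 = 24.78 d

24.8 days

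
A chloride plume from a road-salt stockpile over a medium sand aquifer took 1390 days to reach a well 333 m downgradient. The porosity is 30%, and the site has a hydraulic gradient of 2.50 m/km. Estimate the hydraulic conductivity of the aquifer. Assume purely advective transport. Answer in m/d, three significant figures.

v = L / t = 333 / 1390 = 0.2396 m/d
K = v · n / i = 0.2396 × 0.30 / 0.0025 = 28.7 m/d

28.7 m/d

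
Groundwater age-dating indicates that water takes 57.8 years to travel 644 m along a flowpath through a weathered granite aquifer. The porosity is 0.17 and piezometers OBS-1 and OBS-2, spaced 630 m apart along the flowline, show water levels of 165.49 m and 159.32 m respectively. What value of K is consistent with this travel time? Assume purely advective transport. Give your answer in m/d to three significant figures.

Hydraulic gradient i = (165.49 − 159.32) / 630 = 6.17 / 630 = 0.009794
t = 57.8 years = 21100 d
v = L / t = 644 / 21100 = 0.03053 m/d
K = v · n / i = 0.03053 × 0.17 / 0.009794 = 0.530 m/d

0.530 m/d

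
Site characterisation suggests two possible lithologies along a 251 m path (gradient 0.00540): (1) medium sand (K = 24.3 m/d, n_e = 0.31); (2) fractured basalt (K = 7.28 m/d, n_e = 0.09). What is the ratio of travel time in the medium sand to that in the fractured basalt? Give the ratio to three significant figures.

1.03

Unit 1 (medium sand): v = 24.3×0.0054/0.31 = 0.4233 m/d, t = 251/0.4233 = 593.0 d
Unit 2 (fractured basalt): v = 7.28×0.0054/0.09 = 0.4368 m/d, t = 251/0.4368 = 574.6 d
t(medium sand) / t(fractured basalt) = 593.0/574.6 = 1.03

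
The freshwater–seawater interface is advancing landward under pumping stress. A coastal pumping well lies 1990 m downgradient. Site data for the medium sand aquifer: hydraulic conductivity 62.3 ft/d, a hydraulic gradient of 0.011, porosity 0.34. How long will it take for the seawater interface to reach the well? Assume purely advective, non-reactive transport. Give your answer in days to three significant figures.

K = 62.3 ft/d × 0.3048 = 18.99 m/d
Darcy flux q = K·i = 18.99 × 0.011 = 0.2089 m/d
v = Ki/n = 18.99·0.011/0.34 = 0.6144 m/d
t = L / v = 1990 / 0.6144 = 3239 d

3240 days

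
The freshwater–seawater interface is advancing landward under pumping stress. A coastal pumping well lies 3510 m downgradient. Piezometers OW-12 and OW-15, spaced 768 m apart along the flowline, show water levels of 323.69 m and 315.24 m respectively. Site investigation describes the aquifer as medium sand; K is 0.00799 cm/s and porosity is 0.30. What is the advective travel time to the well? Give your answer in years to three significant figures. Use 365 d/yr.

Hydraulic gradient i = (323.69 − 315.24) / 768 = 8.45 / 768 = 0.01100
K = 0.00799 cm/s × 864 = 6.903 m/d
Specific discharge q = 6.903 × 0.01100 = 0.07595 m/d
Average linear velocity = 0.07595 / 0.30 = 0.2532 m/d
t = L / v = 3510 / 0.2532 = 13860 d
   = 13860 / 365 = 38.0 yr

38.0 years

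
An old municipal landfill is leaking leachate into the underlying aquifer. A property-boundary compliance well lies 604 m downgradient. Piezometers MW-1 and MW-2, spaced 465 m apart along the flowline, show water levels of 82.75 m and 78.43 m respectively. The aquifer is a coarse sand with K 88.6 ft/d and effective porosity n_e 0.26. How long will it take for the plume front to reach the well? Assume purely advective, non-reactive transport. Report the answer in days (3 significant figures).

Hydraulic gradient i = (82.75 − 78.43) / 465 = 4.32 / 465 = 0.009290
K = 88.6 ft/d × 0.3048 = 27.01 m/d
Darcy flux q = K·i = 27.01 × 0.009290 = 0.2509 m/d
Average linear velocity = 0.2509 / 0.26 = 0.9650 m/d
t = L / v = 604 / 0.9650 = 625.9 d

626 days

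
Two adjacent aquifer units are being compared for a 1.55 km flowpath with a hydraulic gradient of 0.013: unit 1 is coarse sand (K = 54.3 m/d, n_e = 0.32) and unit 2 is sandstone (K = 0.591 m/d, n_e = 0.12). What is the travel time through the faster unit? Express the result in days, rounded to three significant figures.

703 days

Unit 1 (coarse sand): v = 54.3×0.013/0.32 = 2.206 m/d, t = 1550/2.206 = 702.6 d
Unit 2 (sandstone): v = 0.591×0.013/0.12 = 0.06403 m/d, t = 1550/0.06403 = 24210 d
Faster unit: t = 703 d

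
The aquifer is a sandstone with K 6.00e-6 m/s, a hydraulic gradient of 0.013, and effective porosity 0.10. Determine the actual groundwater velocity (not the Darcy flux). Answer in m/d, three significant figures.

0.0674 m/d

K = 6.00e-6 m/s × 86400 s/d = 0.5184 m/d
q = Ki = 0.5184 × 0.013 = 0.006739 m/d
Seepage velocity v = q / n = 0.006739 / 0.10 = 0.06739 m/d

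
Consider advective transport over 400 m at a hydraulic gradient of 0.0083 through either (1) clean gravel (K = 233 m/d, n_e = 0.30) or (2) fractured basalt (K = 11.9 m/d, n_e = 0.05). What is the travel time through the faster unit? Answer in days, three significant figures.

62.1 days

Unit 1 (clean gravel): v = 233×0.0083/0.30 = 6.446 m/d, t = 400/6.446 = 62.05 d
Unit 2 (fractured basalt): v = 11.9×0.0083/0.05 = 1.975 m/d, t = 400/1.975 = 202.5 d
Faster unit: t = 62.1 d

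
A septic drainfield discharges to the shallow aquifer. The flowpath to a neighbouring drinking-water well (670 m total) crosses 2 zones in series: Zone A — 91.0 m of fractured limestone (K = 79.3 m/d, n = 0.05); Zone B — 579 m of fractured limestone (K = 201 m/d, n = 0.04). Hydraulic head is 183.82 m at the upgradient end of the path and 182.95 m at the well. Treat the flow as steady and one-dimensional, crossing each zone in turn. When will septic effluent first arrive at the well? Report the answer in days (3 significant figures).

128 days

Total head drop ΔH = 183.82 − 182.95 = 0.87 m
Steady 1-D flow in series ⇒ the Darcy flux q is identical in every zone and the zone head losses add (resistances L/K in series).
Σ(L/K) = 91.0/79.3 + 579/201 = 1.148 + 2.881 = 4.028 d
q = ΔH / Σ(L/K) = 0.87 / 4.028 = 0.2160 m/d (same in every zone)
Zone A: v = q/n = 0.2160/0.05 = 4.320 m/d → t_A = 91.0/4.320 = 21.07 d
Zone B: v = q/n = 0.2160/0.04 = 5.400 m/d → t_B = 579/5.400 = 107.2 d
Total t = 21.07 + 107.2 = 128.3 d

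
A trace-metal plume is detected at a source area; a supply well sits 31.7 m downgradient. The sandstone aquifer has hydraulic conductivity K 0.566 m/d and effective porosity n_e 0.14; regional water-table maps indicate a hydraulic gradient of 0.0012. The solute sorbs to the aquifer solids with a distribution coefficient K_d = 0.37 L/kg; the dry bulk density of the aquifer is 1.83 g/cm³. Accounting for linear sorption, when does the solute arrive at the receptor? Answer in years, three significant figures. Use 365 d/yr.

Specific discharge q = 0.566 × 0.0012 = 6.792e-4 m/d
v_s = q/n_e = 6.792e-4/0.14 = 0.004851 m/d
Retardation R = 1 + ρ_b·K_d/n = 1 + 1.83×0.37/0.14 = 5.836
Contaminant velocity v_c = v/R = 0.004851/5.836 = 8.312e-4 m/d
t = L/v_c = 31.7/8.312e-4 = 38140 d
   = 38140/365 = 104 yr

104 years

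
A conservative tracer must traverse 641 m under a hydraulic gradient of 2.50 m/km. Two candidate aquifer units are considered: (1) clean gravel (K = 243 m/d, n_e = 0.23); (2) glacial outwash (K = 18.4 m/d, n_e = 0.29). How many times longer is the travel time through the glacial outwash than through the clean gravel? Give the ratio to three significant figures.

16.7

Unit 1 (clean gravel): v = 243×0.0025/0.23 = 2.641 m/d, t = 641/2.641 = 242.7 d
Unit 2 (glacial outwash): v = 18.4×0.0025/0.29 = 0.1586 m/d, t = 641/0.1586 = 4041 d
t(glacial outwash) / t(clean gravel) = 4041/242.7 = 16.7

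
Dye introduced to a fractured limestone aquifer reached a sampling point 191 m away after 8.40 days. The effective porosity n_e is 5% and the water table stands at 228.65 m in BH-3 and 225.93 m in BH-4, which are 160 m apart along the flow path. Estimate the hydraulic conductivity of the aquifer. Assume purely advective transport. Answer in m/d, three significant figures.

66.9 m/d

Hydraulic gradient i = (228.65 − 225.93) / 160 = 2.72 / 160 = 0.01700
v = L / t = 191 / 8.40 = 22.74 m/d
K = v · n / i = 22.74 × 0.05 / 0.01700 = 66.9 m/d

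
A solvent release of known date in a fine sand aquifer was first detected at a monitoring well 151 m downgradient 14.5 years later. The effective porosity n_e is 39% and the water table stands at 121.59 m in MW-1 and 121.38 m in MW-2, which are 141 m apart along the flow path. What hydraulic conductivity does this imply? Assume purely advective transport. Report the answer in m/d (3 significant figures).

7.47 m/d

Hydraulic gradient i = (121.59 − 121.38) / 141 = 0.21 / 141 = 0.001489
t = 14.5 years = 5293 d
v = L / t = 151 / 5293 = 0.02853 m/d
K = v · n / i = 0.02853 × 0.39 / 0.001489 = 7.47 m/d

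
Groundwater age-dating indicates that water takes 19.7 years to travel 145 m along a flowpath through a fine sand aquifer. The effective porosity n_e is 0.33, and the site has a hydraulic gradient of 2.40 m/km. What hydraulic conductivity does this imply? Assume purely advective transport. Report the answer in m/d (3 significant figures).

2.77 m/d

t = 19.7 years = 7191 d
v = L / t = 145 / 7191 = 0.02017 m/d
K = v · n / i = 0.02017 × 0.33 / 0.0024 = 2.77 m/d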